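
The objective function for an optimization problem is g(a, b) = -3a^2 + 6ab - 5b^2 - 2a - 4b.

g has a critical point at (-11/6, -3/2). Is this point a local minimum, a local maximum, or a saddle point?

The Hessian of g is constant: H = [[-6, 6], [6, -10]].
det(H) = (-6)·(-10) − 6² = 24.
det(H) > 0 and tr(H) = -16 < 0, so H is negative definite and the point is a local maximum.

local maximum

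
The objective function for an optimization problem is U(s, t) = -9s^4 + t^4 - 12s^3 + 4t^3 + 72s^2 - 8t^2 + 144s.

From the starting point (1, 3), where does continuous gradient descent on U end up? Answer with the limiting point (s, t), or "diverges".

(-1, 1)

U is separable, so gradient descent decouples: s follows -∂U/∂s, t follows -∂U/∂t.
∂U/∂s = -36(s - 2)(s + 1)(s + 2); at s=1 this is 216, so s decreases.
∂U/∂t = 4t(t - 1)(t + 4); at t=3 this is 168, so t decreases.
s converges to its nearest critical value -1 (a local min of the s-part); t converges to 1. The iterate converges to (-1, 1).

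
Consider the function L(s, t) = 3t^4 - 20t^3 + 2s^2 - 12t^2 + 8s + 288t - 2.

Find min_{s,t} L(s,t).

-426

L(s,t) separates as P(s) + Q(t) − 2, so its minimum is min P + min Q − 2.
P'(s) = 4s + 8 vanishes at s ∈ {-2}; Q'(t) = 12(t - 4)(t - 3)(t + 2) vanishes at t ∈ {-2, 3, 4}.
Local minima of P (where P''>0): P(-2)=-8. Local minima of Q: Q(-2)=-416, Q(4)=448.
So the global minimum of L is P(-2) + Q(-2) − 2 = -8 − 416 − 2 = -426, attained at (-2, -2).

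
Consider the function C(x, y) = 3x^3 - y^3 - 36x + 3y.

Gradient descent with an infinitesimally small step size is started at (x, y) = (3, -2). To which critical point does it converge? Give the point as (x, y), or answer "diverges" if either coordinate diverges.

(2, -1)

C is separable, so gradient descent decouples: x follows -∂C/∂x, y follows -∂C/∂y.
∂C/∂x = 9(x - 2)(x + 2); at x=3 this is 45, so x decreases.
∂C/∂y = -3(y - 1)(y + 1); at y=-2 this is -9, so y increases.
x converges to its nearest critical value 2 (a local min of the x-part); y converges to -1. The iterate converges to (2, -1).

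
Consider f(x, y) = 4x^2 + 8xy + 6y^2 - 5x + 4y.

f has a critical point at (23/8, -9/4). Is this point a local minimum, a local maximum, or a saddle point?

local minimum

The Hessian of f is constant: H = [[8, 8], [8, 12]].
det(H) = 8·12 − 8² = 32.
det(H) > 0 and tr(H) = 20 > 0, so H is positive definite and the point is a local minimum.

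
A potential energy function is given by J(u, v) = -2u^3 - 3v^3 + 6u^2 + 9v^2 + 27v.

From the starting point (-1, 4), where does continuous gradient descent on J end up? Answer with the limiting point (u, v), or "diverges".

diverges

J is separable, so gradient descent decouples: u follows -∂J/∂u, v follows -∂J/∂v.
∂J/∂u = -6u(u - 2); at u=-1 this is -18, so u increases.
∂J/∂v = -9(v - 3)(v + 1); at v=4 this is -45, so v increases.
The v-coordinate has no critical point in that direction and runs off to infinity.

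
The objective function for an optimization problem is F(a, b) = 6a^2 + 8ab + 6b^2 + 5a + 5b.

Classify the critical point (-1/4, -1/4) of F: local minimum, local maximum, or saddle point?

local minimum

The Hessian of F is constant: H = [[12, 8], [8, 12]].
det(H) = 12·12 − 8² = 80.
det(H) > 0 and tr(H) = 24 > 0, so H is positive definite and the point is a local minimum.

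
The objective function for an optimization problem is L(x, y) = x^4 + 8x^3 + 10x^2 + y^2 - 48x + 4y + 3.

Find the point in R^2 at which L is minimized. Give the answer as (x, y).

L(x,y) separates as P(x) + Q(y) + 3, so its minimum is min P + min Q + 3.
P'(x) = 4(x - 1)(x + 3)(x + 4) vanishes at x ∈ {-4, -3, 1}; Q'(y) = 2y + 4 vanishes at y ∈ {-2}.
Local minima of P (where P''>0): P(-4)=96, P(1)=-29. Local minima of Q: Q(-2)=-4.
So the global minimum of L is P(1) + Q(-2) + 3 = -29 − 4 + 3 = -30, attained at (1, -2).

(1, -2)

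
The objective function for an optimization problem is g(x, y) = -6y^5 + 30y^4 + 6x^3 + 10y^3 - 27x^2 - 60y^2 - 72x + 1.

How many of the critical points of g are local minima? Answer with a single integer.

2

g separates as a function of x plus a function of y, so ∇g=0 decouples.
∂g/∂x = 18(x - 4)(x + 1) = 0 at x ∈ {-1, 4}; ∂g/∂y = -30y(y - 4)(y - 1)(y + 1) = 0 at y ∈ {-1, 0, 1, 4}.
The Hessian is diagonal: diag(g_xx, g_yy). Second derivatives: g_xx(-1)=-90, g_xx(4)=90; g_yy(-1)=300, g_yy(0)=-120, g_yy(1)=180, g_yy(4)=-1800.
Local minima occur where both diagonal entries positive: (4, -1), (4, 1). Count: 2.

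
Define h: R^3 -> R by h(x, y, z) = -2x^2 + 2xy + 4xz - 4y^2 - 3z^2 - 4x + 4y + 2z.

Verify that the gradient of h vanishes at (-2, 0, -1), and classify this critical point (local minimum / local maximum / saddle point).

local maximum

∇h = (-4x + 2y + 4z - 4, 2x - 8y + 4, 4x - 6z + 2); substituting (-2, 0, -1) gives ∇h = (0, 0, 0), so (-2, 0, -1) is indeed a critical point.
The Hessian is constant: H = [[-4, 2, 4], [2, -8, 0], [4, 0, -6]].
Leading principal minors: Δ₁ = -4, Δ₂ = 28, Δ₃ = -40.
The minors alternate sign starting negative (−, +, −), so H is negative definite: a local maximum.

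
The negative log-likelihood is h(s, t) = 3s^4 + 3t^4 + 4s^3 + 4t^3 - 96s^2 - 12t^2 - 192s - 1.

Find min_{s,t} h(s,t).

-1313

h(s,t) separates as P(s) + Q(t) − 1, so its minimum is min P + min Q − 1.
P'(s) = 12(s - 4)(s + 1)(s + 4) vanishes at s ∈ {-4, -1, 4}; Q'(t) = 12t(t - 1)(t + 2) vanishes at t ∈ {-2, 0, 1}.
Local minima of P (where P''>0): P(-4)=-256, P(4)=-1280. Local minima of Q: Q(-2)=-32, Q(1)=-5.
So the global minimum of h is P(4) + Q(-2) − 1 = -1280 − 32 − 1 = -1313, attained at (4, -2).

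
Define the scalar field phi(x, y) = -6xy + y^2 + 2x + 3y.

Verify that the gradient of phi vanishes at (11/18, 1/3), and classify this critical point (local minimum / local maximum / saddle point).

saddle point

∇phi = (-6y + 2, -6x + 2y + 3); substituting (11/18, 1/3) gives ∇phi = (0, 0), so (11/18, 1/3) is indeed a critical point.
The Hessian of phi is constant: H = [[0, -6], [-6, 2]].
det(H) = 0·2 − (-6)² = -36.
Since det(H) < 0, H is indefinite and the critical point is a saddle point.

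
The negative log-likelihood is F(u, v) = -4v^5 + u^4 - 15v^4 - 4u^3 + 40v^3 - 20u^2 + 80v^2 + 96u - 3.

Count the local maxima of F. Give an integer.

2

F separates as a function of u plus a function of v, so ∇F=0 decouples.
∂F/∂u = 4(u - 4)(u - 2)(u + 3) = 0 at u ∈ {-3, 2, 4}; ∂F/∂v = -20v(v - 2)(v + 1)(v + 4) = 0 at v ∈ {-4, -1, 0, 2}.
The Hessian is diagonal: diag(F_uu, F_vv). Second derivatives: F_uu(-3)=140, F_uu(2)=-40, F_uu(4)=56; F_vv(-4)=1440, F_vv(-1)=-180, F_vv(0)=160, F_vv(2)=-720.
Local maxima occur where both diagonal entries negative: (2, -1), (2, 2). Count: 2.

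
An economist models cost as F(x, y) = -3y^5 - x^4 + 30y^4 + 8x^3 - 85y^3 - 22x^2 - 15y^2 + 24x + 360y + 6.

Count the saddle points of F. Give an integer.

6

F separates as a function of x plus a function of y, so ∇F=0 decouples.
∂F/∂x = -4(x - 3)(x - 2)(x - 1) = 0 at x ∈ {1, 2, 3}; ∂F/∂y = -15(y - 4)(y - 3)(y - 2)(y + 1) = 0 at y ∈ {-1, 2, 3, 4}.
The Hessian is diagonal: diag(F_xx, F_yy). Second derivatives: F_xx(1)=-8, F_xx(2)=4, F_xx(3)=-8; F_yy(-1)=900, F_yy(2)=-90, F_yy(3)=60, F_yy(4)=-150.
Saddle points occur where the two diagonal entries have opposite signs: (1, -1), (1, 3), (2, 2), (2, 4), (3, -1), (3, 3). Count: 6.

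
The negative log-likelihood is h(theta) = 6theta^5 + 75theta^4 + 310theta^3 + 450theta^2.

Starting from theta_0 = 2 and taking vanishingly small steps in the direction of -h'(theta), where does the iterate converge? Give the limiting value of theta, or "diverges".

h'(theta) = 30theta(theta + 2)(theta + 3)(theta + 5), so h'(2) = 8400.
Gradient descent moves in the -h' direction, i.e. theta is decreasing.
The nearest critical point in that direction is theta = 0, where h'' = 900 > 0 (a local minimum). The iterate converges there.

0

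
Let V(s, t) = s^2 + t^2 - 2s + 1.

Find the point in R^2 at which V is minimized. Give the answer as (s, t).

V(s,t) separates as P(s) + Q(t) + 1, so its minimum is min P + min Q + 1.
P'(s) = 2s - 2 vanishes at s ∈ {1}; Q'(t) = 2t vanishes at t ∈ {0}.
Local minima of P (where P''>0): P(1)=-1. Local minima of Q: Q(0)=0.
So the global minimum of V is P(1) + Q(0) + 1 = -1 + 0 + 1 = 0, attained at (1, 0).

(1, 0)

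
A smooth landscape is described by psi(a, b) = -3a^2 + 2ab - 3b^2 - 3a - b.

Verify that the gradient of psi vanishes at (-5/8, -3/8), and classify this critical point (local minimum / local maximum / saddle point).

local maximum

∇psi = (-6a + 2b - 3, 2a - 6b - 1); substituting (-5/8, -3/8) gives ∇psi = (0, 0), so (-5/8, -3/8) is indeed a critical point.
The Hessian of psi is constant: H = [[-6, 2], [2, -6]].
det(H) = (-6)·(-6) − 2² = 32.
det(H) > 0 and tr(H) = -12 < 0, so H is negative definite and the point is a local maximum.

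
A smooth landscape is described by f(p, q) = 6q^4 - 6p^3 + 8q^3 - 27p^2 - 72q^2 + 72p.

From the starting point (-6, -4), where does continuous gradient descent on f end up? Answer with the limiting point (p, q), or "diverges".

f is separable, so gradient descent decouples: p follows -∂f/∂p, q follows -∂f/∂q.
∂f/∂p = -18(p - 1)(p + 4); at p=-6 this is -252, so p increases.
∂f/∂q = 24q(q - 2)(q + 3); at q=-4 this is -576, so q increases.
p converges to its nearest critical value -4 (a local min of the p-part); q converges to -3. The iterate converges to (-4, -3).

(-4, -3)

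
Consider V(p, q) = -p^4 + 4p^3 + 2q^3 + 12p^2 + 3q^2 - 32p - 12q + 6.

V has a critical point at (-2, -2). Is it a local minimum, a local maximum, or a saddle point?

The mixed partial ∂²V/∂p∂q is 0, so the Hessian at any point is diag(V_pp, V_qq) = diag(12(-p^2 + 2p + 2), 6(2q + 1)).
At (-2, -2): H = diag(-72, -18).
Both eigenvalues are negative, so H is negative definite: a local maximum.

local maximum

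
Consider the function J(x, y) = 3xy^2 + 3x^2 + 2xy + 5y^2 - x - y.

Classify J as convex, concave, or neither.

neither

The term 3xy^2 is cubic, so the Hessian is not constant.
∂²J/∂y² = 6x + 10, which takes both signs as x varies (negative for sufficiently negative x). A diagonal entry of the Hessian changing sign means the Hessian is neither positive- nor negative-semidefinite on all of R^2.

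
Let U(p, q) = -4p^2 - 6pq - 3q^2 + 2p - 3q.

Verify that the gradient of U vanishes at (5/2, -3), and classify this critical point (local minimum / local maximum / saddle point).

∇U = (-8p - 6q + 2, -6p - 6q - 3); substituting (5/2, -3) gives ∇U = (0, 0), so (5/2, -3) is indeed a critical point.
The Hessian of U is constant: H = [[-8, -6], [-6, -6]].
det(H) = (-8)·(-6) − (-6)² = 12.
det(H) > 0 and tr(H) = -14 < 0, so H is negative definite and the point is a local maximum.

local maximum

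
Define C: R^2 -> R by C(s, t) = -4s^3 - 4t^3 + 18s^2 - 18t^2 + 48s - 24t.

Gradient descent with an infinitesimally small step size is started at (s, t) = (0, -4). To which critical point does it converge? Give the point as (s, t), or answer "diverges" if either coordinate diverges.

(-1, -2)

C is separable, so gradient descent decouples: s follows -∂C/∂s, t follows -∂C/∂t.
∂C/∂s = -12(s - 4)(s + 1); at s=0 this is 48, so s decreases.
∂C/∂t = -12(t + 1)(t + 2); at t=-4 this is -72, so t increases.
s converges to its nearest critical value -1 (a local min of the s-part); t converges to -2. The iterate converges to (-1, -2).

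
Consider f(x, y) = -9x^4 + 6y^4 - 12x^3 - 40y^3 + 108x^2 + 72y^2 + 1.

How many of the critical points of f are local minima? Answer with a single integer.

f separates as a function of x plus a function of y, so ∇f=0 decouples.
∂f/∂x = -36x(x - 2)(x + 3) = 0 at x ∈ {-3, 0, 2}; ∂f/∂y = 24y(y - 3)(y - 2) = 0 at y ∈ {0, 2, 3}.
The Hessian is diagonal: diag(f_xx, f_yy). Second derivatives: f_xx(-3)=-540, f_xx(0)=216, f_xx(2)=-360; f_yy(0)=144, f_yy(2)=-48, f_yy(3)=72.
Local minima occur where both diagonal entries positive: (0, 0), (0, 3). Count: 2.

2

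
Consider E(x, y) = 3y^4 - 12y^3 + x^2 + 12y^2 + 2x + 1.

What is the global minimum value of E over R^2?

0

E(x,y) separates as P(x) + Q(y) + 1, so its minimum is min P + min Q + 1.
P'(x) = 2x + 2 vanishes at x ∈ {-1}; Q'(y) = 12y(y - 2)(y - 1) vanishes at y ∈ {0, 1, 2}.
Local minima of P (where P''>0): P(-1)=-1. Local minima of Q: Q(0)=0, Q(2)=0.
So the global minimum of E is P(-1) + Q(0) + 1 = -1 + 0 + 1 = 0, attained at (-1, 0).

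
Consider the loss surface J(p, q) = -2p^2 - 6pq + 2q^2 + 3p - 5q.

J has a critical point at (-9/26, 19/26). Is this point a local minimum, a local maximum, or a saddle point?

saddle point

The Hessian of J is constant: H = [[-4, -6], [-6, 4]].
det(H) = (-4)·4 − (-6)² = -52.
Since det(H) < 0, H is indefinite and the critical point is a saddle point.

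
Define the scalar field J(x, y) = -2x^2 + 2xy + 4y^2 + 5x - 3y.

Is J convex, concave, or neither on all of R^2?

neither

J is quadratic, so its Hessian is the constant matrix H = [[-4, 2], [2, 8]].
det(H) = -36, tr(H) = 4.
det(H) < 0, so H is indefinite: neither convex nor concave.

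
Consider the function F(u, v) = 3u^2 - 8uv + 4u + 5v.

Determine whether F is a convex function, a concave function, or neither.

F is quadratic, so its Hessian is the constant matrix H = [[6, -8], [-8, 0]].
det(H) = -64, tr(H) = 6.
det(H) < 0, so H is indefinite: neither convex nor concave.

neither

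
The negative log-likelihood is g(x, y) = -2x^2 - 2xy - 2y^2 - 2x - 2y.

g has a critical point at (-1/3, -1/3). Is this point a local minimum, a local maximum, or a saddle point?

local maximum

The Hessian of g is constant: H = [[-4, -2], [-2, -4]].
det(H) = (-4)·(-4) − (-2)² = 12.
det(H) > 0 and tr(H) = -8 < 0, so H is negative definite and the point is a local maximum.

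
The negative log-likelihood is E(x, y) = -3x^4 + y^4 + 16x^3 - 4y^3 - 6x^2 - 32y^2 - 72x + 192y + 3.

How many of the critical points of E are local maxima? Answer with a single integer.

2

E separates as a function of x plus a function of y, so ∇E=0 decouples.
∂E/∂x = -12(x - 3)(x - 2)(x + 1) = 0 at x ∈ {-1, 2, 3}; ∂E/∂y = 4(y - 4)(y - 3)(y + 4) = 0 at y ∈ {-4, 3, 4}.
The Hessian is diagonal: diag(E_xx, E_yy). Second derivatives: E_xx(-1)=-144, E_xx(2)=36, E_xx(3)=-48; E_yy(-4)=224, E_yy(3)=-28, E_yy(4)=32.
Local maxima occur where both diagonal entries negative: (-1, 3), (3, 3). Count: 2.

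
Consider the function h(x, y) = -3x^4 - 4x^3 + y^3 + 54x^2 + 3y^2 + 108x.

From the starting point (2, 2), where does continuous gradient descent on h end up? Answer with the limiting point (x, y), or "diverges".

(-1, 0)

h is separable, so gradient descent decouples: x follows -∂h/∂x, y follows -∂h/∂y.
∂h/∂x = -12(x - 3)(x + 1)(x + 3); at x=2 this is 180, so x decreases.
∂h/∂y = 3y(y + 2); at y=2 this is 24, so y decreases.
x converges to its nearest critical value -1 (a local min of the x-part); y converges to 0. The iterate converges to (-1, 0).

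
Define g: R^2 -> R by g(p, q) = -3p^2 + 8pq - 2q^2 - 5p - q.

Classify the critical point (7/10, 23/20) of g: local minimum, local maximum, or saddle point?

The Hessian of g is constant: H = [[-6, 8], [8, -4]].
det(H) = (-6)·(-4) − 8² = -40.
Since det(H) < 0, H is indefinite and the critical point is a saddle point.

saddle point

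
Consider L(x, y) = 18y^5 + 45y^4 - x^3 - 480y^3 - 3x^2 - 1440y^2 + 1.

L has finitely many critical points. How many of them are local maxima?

2

L separates as a function of x plus a function of y, so ∇L=0 decouples.
∂L/∂x = -3x(x + 2) = 0 at x ∈ {-2, 0}; ∂L/∂y = 90y(y - 4)(y + 2)(y + 4) = 0 at y ∈ {-4, -2, 0, 4}.
The Hessian is diagonal: diag(L_xx, L_yy). Second derivatives: L_xx(-2)=6, L_xx(0)=-6; L_yy(-4)=-5760, L_yy(-2)=2160, L_yy(0)=-2880, L_yy(4)=17280.
Local maxima occur where both diagonal entries negative: (0, -4), (0, 0). Count: 2.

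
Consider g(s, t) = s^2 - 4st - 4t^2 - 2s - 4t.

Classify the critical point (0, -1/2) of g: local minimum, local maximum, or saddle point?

The Hessian of g is constant: H = [[2, -4], [-4, -8]].
det(H) = 2·(-8) − (-4)² = -32.
Since det(H) < 0, H is indefinite and the critical point is a saddle point.

saddle point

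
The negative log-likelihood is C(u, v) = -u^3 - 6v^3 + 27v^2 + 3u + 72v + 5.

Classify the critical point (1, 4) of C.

The mixed partial ∂²C/∂u∂v is 0, so the Hessian at any point is diag(C_uu, C_vv) = diag(-6u, 18(-2v + 3)).
At (1, 4): H = diag(-6, -90).
Both eigenvalues are negative, so H is negative definite: a local maximum.

local maximum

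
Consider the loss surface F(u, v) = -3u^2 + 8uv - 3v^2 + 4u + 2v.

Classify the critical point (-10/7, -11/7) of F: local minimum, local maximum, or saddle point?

The Hessian of F is constant: H = [[-6, 8], [8, -6]].
det(H) = (-6)·(-6) − 8² = -28.
Since det(H) < 0, H is indefinite and the critical point is a saddle point.

saddle point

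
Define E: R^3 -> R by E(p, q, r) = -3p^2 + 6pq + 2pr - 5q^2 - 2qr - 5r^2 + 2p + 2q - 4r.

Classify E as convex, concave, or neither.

E is quadratic, so its Hessian is the constant matrix H = [[-6, 6, 2], [6, -10, -2], [2, -2, -10]].
Leading principal minors: -6, 24, -224.
Signs alternate −, +, − ⇒ H ≺ 0 ⇒ concave.

concave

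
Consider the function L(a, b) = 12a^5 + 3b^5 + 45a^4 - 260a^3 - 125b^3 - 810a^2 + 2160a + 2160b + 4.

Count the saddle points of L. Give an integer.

8

L separates as a function of a plus a function of b, so ∇L=0 decouples.
∂L/∂a = 60(a - 3)(a - 1)(a + 3)(a + 4) = 0 at a ∈ {-4, -3, 1, 3}; ∂L/∂b = 15(b - 4)(b - 3)(b + 3)(b + 4) = 0 at b ∈ {-4, -3, 3, 4}.
The Hessian is diagonal: diag(L_aa, L_bb). Second derivatives: L_aa(-4)=-2100, L_aa(-3)=1440, L_aa(1)=-2400, L_aa(3)=5040; L_bb(-4)=-840, L_bb(-3)=630, L_bb(3)=-630, L_bb(4)=840.
Saddle points occur where the two diagonal entries have opposite signs: (-4, -3), (-4, 4), (-3, -4), (-3, 3), (1, -3), (1, 4), (3, -4), (3, 3). Count: 8.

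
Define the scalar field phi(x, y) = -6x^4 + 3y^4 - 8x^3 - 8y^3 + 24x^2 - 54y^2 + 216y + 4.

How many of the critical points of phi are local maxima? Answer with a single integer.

phi separates as a function of x plus a function of y, so ∇phi=0 decouples.
∂phi/∂x = -24x(x - 1)(x + 2) = 0 at x ∈ {-2, 0, 1}; ∂phi/∂y = 12(y - 3)(y - 2)(y + 3) = 0 at y ∈ {-3, 2, 3}.
The Hessian is diagonal: diag(phi_xx, phi_yy). Second derivatives: phi_xx(-2)=-144, phi_xx(0)=48, phi_xx(1)=-72; phi_yy(-3)=360, phi_yy(2)=-60, phi_yy(3)=72.
Local maxima occur where both diagonal entries negative: (-2, 2), (1, 2). Count: 2.

2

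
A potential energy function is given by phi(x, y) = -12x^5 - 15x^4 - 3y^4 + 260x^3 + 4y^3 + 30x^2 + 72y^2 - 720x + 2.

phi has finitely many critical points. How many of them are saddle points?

phi separates as a function of x plus a function of y, so ∇phi=0 decouples.
∂phi/∂x = -60(x - 3)(x - 1)(x + 1)(x + 4) = 0 at x ∈ {-4, -1, 1, 3}; ∂phi/∂y = -12y(y - 4)(y + 3) = 0 at y ∈ {-3, 0, 4}.
The Hessian is diagonal: diag(phi_xx, phi_yy). Second derivatives: phi_xx(-4)=6300, phi_xx(-1)=-1440, phi_xx(1)=1200, phi_xx(3)=-3360; phi_yy(-3)=-252, phi_yy(0)=144, phi_yy(4)=-336.
Saddle points occur where the two diagonal entries have opposite signs: (-4, -3), (-4, 4), (-1, 0), (1, -3), (1, 4), (3, 0). Count: 6.

6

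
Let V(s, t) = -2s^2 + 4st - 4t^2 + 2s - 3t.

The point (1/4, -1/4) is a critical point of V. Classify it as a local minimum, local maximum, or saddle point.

The Hessian of V is constant: H = [[-4, 4], [4, -8]].
det(H) = (-4)·(-8) − 4² = 16.
det(H) > 0 and tr(H) = -12 < 0, so H is negative definite and the point is a local maximum.

local maximum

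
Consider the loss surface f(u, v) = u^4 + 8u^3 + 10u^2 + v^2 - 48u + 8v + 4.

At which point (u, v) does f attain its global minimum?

(1, -4)

f(u,v) separates as P(u) + Q(v) + 4, so its minimum is min P + min Q + 4.
P'(u) = 4(u - 1)(u + 3)(u + 4) vanishes at u ∈ {-4, -3, 1}; Q'(v) = 2v + 8 vanishes at v ∈ {-4}.
Local minima of P (where P''>0): P(-4)=96, P(1)=-29. Local minima of Q: Q(-4)=-16.
So the global minimum of f is P(1) + Q(-4) + 4 = -29 − 16 + 4 = -41, attained at (1, -4).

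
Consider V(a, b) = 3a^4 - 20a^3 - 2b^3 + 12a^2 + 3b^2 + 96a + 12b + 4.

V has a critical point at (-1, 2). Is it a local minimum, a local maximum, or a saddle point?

The mixed partial ∂²V/∂a∂b is 0, so the Hessian at any point is diag(V_aa, V_bb) = diag(12(3a^2 - 10a + 2), 6(-2b + 1)).
At (-1, 2): H = diag(180, -18).
The eigenvalues have opposite signs, so H is indefinite: a saddle point.

saddle point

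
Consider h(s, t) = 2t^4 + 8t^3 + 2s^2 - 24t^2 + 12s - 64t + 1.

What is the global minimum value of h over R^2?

-145

h(s,t) separates as P(s) + Q(t) + 1, so its minimum is min P + min Q + 1.
P'(s) = 4s + 12 vanishes at s ∈ {-3}; Q'(t) = 8(t - 2)(t + 1)(t + 4) vanishes at t ∈ {-4, -1, 2}.
Local minima of P (where P''>0): P(-3)=-18. Local minima of Q: Q(-4)=-128, Q(2)=-128.
So the global minimum of h is P(-3) + Q(-4) + 1 = -18 − 128 + 1 = -145, attained at (-3, -4).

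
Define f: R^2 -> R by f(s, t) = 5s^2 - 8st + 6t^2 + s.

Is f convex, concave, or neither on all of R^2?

convex

f is quadratic, so its Hessian is the constant matrix H = [[10, -8], [-8, 12]].
det(H) = 56, tr(H) = 22.
det(H) > 0 and tr(H) > 0, so H is positive definite everywhere: convex.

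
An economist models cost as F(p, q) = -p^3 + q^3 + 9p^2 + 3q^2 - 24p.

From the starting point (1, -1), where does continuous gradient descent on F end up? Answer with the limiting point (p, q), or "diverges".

(2, 0)

F is separable, so gradient descent decouples: p follows -∂F/∂p, q follows -∂F/∂q.
∂F/∂p = -3(p - 4)(p - 2); at p=1 this is -9, so p increases.
∂F/∂q = 3q(q + 2); at q=-1 this is -3, so q increases.
p converges to its nearest critical value 2 (a local min of the p-part); q converges to 0. The iterate converges to (2, 0).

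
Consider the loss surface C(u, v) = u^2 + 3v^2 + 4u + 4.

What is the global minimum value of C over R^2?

C(u,v) separates as P(u) + Q(v) + 4, so its minimum is min P + min Q + 4.
P'(u) = 2u + 4 vanishes at u ∈ {-2}; Q'(v) = 6v vanishes at v ∈ {0}.
Local minima of P (where P''>0): P(-2)=-4. Local minima of Q: Q(0)=0.
So the global minimum of C is P(-2) + Q(0) + 4 = -4 + 0 + 4 = 0, attained at (-2, 0).

0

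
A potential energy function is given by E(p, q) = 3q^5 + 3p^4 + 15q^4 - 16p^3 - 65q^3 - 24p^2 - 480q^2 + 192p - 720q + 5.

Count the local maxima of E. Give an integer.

E separates as a function of p plus a function of q, so ∇E=0 decouples.
∂E/∂p = 12(p - 4)(p - 2)(p + 2) = 0 at p ∈ {-2, 2, 4}; ∂E/∂q = 15(q - 4)(q + 1)(q + 3)(q + 4) = 0 at q ∈ {-4, -3, -1, 4}.
The Hessian is diagonal: diag(E_pp, E_qq). Second derivatives: E_pp(-2)=288, E_pp(2)=-96, E_pp(4)=144; E_qq(-4)=-360, E_qq(-3)=210, E_qq(-1)=-450, E_qq(4)=4200.
Local maxima occur where both diagonal entries negative: (2, -4), (2, -1). Count: 2.

2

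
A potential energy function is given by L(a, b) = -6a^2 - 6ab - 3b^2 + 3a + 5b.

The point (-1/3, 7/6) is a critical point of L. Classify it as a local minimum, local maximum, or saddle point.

The Hessian of L is constant: H = [[-12, -6], [-6, -6]].
det(H) = (-12)·(-6) − (-6)² = 36.
det(H) > 0 and tr(H) = -18 < 0, so H is negative definite and the point is a local maximum.

local maximum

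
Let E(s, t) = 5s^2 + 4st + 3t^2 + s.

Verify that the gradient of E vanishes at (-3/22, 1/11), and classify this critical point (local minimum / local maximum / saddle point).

local minimum

∇E = (10s + 4t + 1, 4s + 6t); substituting (-3/22, 1/11) gives ∇E = (0, 0), so (-3/22, 1/11) is indeed a critical point.
The Hessian of E is constant: H = [[10, 4], [4, 6]].
det(H) = 10·6 − 4² = 44.
det(H) > 0 and tr(H) = 16 > 0, so H is positive definite and the point is a local minimum.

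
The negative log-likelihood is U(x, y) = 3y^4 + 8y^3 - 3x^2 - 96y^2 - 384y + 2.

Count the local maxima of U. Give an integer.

U separates as a function of x plus a function of y, so ∇U=0 decouples.
∂U/∂x = -6x = 0 at x ∈ {0}; ∂U/∂y = 12(y - 4)(y + 2)(y + 4) = 0 at y ∈ {-4, -2, 4}.
The Hessian is diagonal: diag(U_xx, U_yy). Second derivatives: U_xx(0)=-6; U_yy(-4)=192, U_yy(-2)=-144, U_yy(4)=576.
Local maxima occur where both diagonal entries negative: (0, -2). Count: 1.

1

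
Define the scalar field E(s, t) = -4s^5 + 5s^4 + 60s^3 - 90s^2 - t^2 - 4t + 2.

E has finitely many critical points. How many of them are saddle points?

E separates as a function of s plus a function of t, so ∇E=0 decouples.
∂E/∂s = -20s(s - 3)(s - 1)(s + 3) = 0 at s ∈ {-3, 0, 1, 3}; ∂E/∂t = -2(t + 2) = 0 at t ∈ {-2}.
The Hessian is diagonal: diag(E_ss, E_tt). Second derivatives: E_ss(-3)=1440, E_ss(0)=-180, E_ss(1)=160, E_ss(3)=-720; E_tt(-2)=-2.
Saddle points occur where the two diagonal entries have opposite signs: (-3, -2), (1, -2). Count: 2.

2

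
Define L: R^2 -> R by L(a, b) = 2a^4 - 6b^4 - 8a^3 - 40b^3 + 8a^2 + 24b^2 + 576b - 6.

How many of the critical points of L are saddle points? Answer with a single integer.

L separates as a function of a plus a function of b, so ∇L=0 decouples.
∂L/∂a = 8a(a - 2)(a - 1) = 0 at a ∈ {0, 1, 2}; ∂L/∂b = -24(b - 2)(b + 3)(b + 4) = 0 at b ∈ {-4, -3, 2}.
The Hessian is diagonal: diag(L_aa, L_bb). Second derivatives: L_aa(0)=16, L_aa(1)=-8, L_aa(2)=16; L_bb(-4)=-144, L_bb(-3)=120, L_bb(2)=-720.
Saddle points occur where the two diagonal entries have opposite signs: (0, -4), (0, 2), (1, -3), (2, -4), (2, 2). Count: 5.

5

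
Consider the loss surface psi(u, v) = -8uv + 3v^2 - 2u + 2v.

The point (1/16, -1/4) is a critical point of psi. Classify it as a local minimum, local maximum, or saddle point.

saddle point

The Hessian of psi is constant: H = [[0, -8], [-8, 6]].
det(H) = 0·6 − (-8)² = -64.
Since det(H) < 0, H is indefinite and the critical point is a saddle point.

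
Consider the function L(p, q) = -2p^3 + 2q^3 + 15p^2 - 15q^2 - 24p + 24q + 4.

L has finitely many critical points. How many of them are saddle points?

2

L separates as a function of p plus a function of q, so ∇L=0 decouples.
∂L/∂p = -6(p - 4)(p - 1) = 0 at p ∈ {1, 4}; ∂L/∂q = 6(q - 4)(q - 1) = 0 at q ∈ {1, 4}.
The Hessian is diagonal: diag(L_pp, L_qq). Second derivatives: L_pp(1)=18, L_pp(4)=-18; L_qq(1)=-18, L_qq(4)=18.
Saddle points occur where the two diagonal entries have opposite signs: (1, 1), (4, 4). Count: 2.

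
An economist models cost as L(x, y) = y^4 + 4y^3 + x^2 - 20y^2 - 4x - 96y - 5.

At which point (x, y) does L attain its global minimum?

(2, 3)

L(x,y) separates as P(x) + Q(y) − 5, so its minimum is min P + min Q − 5.
P'(x) = 2x - 4 vanishes at x ∈ {2}; Q'(y) = 4(y - 3)(y + 2)(y + 4) vanishes at y ∈ {-4, -2, 3}.
Local minima of P (where P''>0): P(2)=-4. Local minima of Q: Q(-4)=64, Q(3)=-279.
So the global minimum of L is P(2) + Q(3) − 5 = -4 − 279 − 5 = -288, attained at (2, 3).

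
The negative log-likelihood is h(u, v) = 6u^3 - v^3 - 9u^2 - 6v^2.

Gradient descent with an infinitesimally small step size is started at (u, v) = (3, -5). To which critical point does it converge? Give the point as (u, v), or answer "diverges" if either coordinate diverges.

h is separable, so gradient descent decouples: u follows -∂h/∂u, v follows -∂h/∂v.
∂h/∂u = 18u(u - 1); at u=3 this is 108, so u decreases.
∂h/∂v = -3v(v + 4); at v=-5 this is -15, so v increases.
u converges to its nearest critical value 1 (a local min of the u-part); v converges to -4. The iterate converges to (1, -4).

(1, -4)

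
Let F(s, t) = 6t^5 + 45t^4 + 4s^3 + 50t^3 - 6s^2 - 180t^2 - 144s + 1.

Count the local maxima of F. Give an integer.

F separates as a function of s plus a function of t, so ∇F=0 decouples.
∂F/∂s = 12(s - 4)(s + 3) = 0 at s ∈ {-3, 4}; ∂F/∂t = 30t(t - 1)(t + 3)(t + 4) = 0 at t ∈ {-4, -3, 0, 1}.
The Hessian is diagonal: diag(F_ss, F_tt). Second derivatives: F_ss(-3)=-84, F_ss(4)=84; F_tt(-4)=-600, F_tt(-3)=360, F_tt(0)=-360, F_tt(1)=600.
Local maxima occur where both diagonal entries negative: (-3, -4), (-3, 0). Count: 2.

2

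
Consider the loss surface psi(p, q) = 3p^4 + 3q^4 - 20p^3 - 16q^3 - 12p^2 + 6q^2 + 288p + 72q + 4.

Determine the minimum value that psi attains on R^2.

psi(p,q) separates as A(p) + B(q) + 4, so its minimum is min A + min B + 4.
A'(p) = 12(p - 4)(p - 3)(p + 2) vanishes at p ∈ {-2, 3, 4}; B'(q) = 12(q - 3)(q - 2)(q + 1) vanishes at q ∈ {-1, 2, 3}.
Local minima of A (where A''>0): A(-2)=-416, A(4)=448. Local minima of B: B(-1)=-47, B(3)=81.
So the global minimum of psi is A(-2) + B(-1) + 4 = -416 − 47 + 4 = -459, attained at (-2, -1).

-459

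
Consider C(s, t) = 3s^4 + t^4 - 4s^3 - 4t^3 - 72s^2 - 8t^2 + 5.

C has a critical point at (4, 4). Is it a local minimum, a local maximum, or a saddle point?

The mixed partial ∂²C/∂s∂t is 0, so the Hessian at any point is diag(C_ss, C_tt) = diag(12(3s^2 - 2s - 12), 4(3t^2 - 6t - 4)).
At (4, 4): H = diag(336, 80).
Both eigenvalues are positive, so H is positive definite: a local minimum.

local minimum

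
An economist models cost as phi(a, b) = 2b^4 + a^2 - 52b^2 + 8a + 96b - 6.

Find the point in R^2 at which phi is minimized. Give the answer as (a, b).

phi(a,b) separates as P(a) + Q(b) − 6, so its minimum is min P + min Q − 6.
P'(a) = 2a + 8 vanishes at a ∈ {-4}; Q'(b) = 8(b - 3)(b - 1)(b + 4) vanishes at b ∈ {-4, 1, 3}.
Local minima of P (where P''>0): P(-4)=-16. Local minima of Q: Q(-4)=-704, Q(3)=-18.
So the global minimum of phi is P(-4) + Q(-4) − 6 = -16 − 704 − 6 = -726, attained at (-4, -4).

(-4, -4)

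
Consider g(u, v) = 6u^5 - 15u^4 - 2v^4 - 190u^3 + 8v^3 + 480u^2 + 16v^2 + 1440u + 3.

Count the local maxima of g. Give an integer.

g separates as a function of u plus a function of v, so ∇g=0 decouples.
∂g/∂u = 30(u - 4)(u - 3)(u + 1)(u + 4) = 0 at u ∈ {-4, -1, 3, 4}; ∂g/∂v = -8v(v - 4)(v + 1) = 0 at v ∈ {-1, 0, 4}.
The Hessian is diagonal: diag(g_uu, g_vv). Second derivatives: g_uu(-4)=-5040, g_uu(-1)=1800, g_uu(3)=-840, g_uu(4)=1200; g_vv(-1)=-40, g_vv(0)=32, g_vv(4)=-160.
Local maxima occur where both diagonal entries negative: (-4, -1), (-4, 4), (3, -1), (3, 4). Count: 4.

4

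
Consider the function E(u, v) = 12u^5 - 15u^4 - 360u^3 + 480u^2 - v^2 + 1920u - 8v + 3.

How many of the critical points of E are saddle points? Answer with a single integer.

E separates as a function of u plus a function of v, so ∇E=0 decouples.
∂E/∂u = 60(u - 4)(u - 2)(u + 1)(u + 4) = 0 at u ∈ {-4, -1, 2, 4}; ∂E/∂v = -2(v + 4) = 0 at v ∈ {-4}.
The Hessian is diagonal: diag(E_uu, E_vv). Second derivatives: E_uu(-4)=-8640, E_uu(-1)=2700, E_uu(2)=-2160, E_uu(4)=4800; E_vv(-4)=-2.
Saddle points occur where the two diagonal entries have opposite signs: (-1, -4), (4, -4). Count: 2.

2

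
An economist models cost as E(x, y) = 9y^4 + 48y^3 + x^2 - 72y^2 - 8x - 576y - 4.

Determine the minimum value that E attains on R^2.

E(x,y) separates as P(x) + Q(y) − 4, so its minimum is min P + min Q − 4.
P'(x) = 2x - 8 vanishes at x ∈ {4}; Q'(y) = 36(y - 2)(y + 2)(y + 4) vanishes at y ∈ {-4, -2, 2}.
Local minima of P (where P''>0): P(4)=-16. Local minima of Q: Q(-4)=384, Q(2)=-912.
So the global minimum of E is P(4) + Q(2) − 4 = -16 − 912 − 4 = -932, attained at (4, 2).

-932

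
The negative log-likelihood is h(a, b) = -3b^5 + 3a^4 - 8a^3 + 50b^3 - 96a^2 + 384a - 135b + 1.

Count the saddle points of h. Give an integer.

6

h separates as a function of a plus a function of b, so ∇h=0 decouples.
∂h/∂a = 12(a - 4)(a - 2)(a + 4) = 0 at a ∈ {-4, 2, 4}; ∂h/∂b = -15(b - 3)(b - 1)(b + 1)(b + 3) = 0 at b ∈ {-3, -1, 1, 3}.
The Hessian is diagonal: diag(h_aa, h_bb). Second derivatives: h_aa(-4)=576, h_aa(2)=-144, h_aa(4)=192; h_bb(-3)=720, h_bb(-1)=-240, h_bb(1)=240, h_bb(3)=-720.
Saddle points occur where the two diagonal entries have opposite signs: (-4, -1), (-4, 3), (2, -3), (2, 1), (4, -1), (4, 3). Count: 6.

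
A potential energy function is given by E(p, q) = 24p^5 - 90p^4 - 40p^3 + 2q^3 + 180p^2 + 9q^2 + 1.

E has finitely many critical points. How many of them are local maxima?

E separates as a function of p plus a function of q, so ∇E=0 decouples.
∂E/∂p = 120p(p - 3)(p - 1)(p + 1) = 0 at p ∈ {-1, 0, 1, 3}; ∂E/∂q = 6q(q + 3) = 0 at q ∈ {-3, 0}.
The Hessian is diagonal: diag(E_pp, E_qq). Second derivatives: E_pp(-1)=-960, E_pp(0)=360, E_pp(1)=-480, E_pp(3)=2880; E_qq(-3)=-18, E_qq(0)=18.
Local maxima occur where both diagonal entries negative: (-1, -3), (1, -3). Count: 2.

2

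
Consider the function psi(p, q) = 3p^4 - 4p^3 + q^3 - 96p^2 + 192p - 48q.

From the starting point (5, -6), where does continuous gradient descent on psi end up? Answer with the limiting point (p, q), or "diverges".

psi is separable, so gradient descent decouples: p follows -∂psi/∂p, q follows -∂psi/∂q.
∂psi/∂p = 12(p - 4)(p - 1)(p + 4); at p=5 this is 432, so p decreases.
∂psi/∂q = 3(q - 4)(q + 4); at q=-6 this is 60, so q decreases.
The q-coordinate has no critical point in that direction and runs off to infinity.

diverges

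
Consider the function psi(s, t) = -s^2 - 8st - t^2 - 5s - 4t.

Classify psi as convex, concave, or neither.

psi is quadratic, so its Hessian is the constant matrix H = [[-2, -8], [-8, -2]].
det(H) = -60, tr(H) = -4.
det(H) < 0, so H is indefinite: neither convex nor concave.

neither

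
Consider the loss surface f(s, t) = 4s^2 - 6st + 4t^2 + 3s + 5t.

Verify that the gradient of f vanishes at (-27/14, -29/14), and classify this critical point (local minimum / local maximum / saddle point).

local minimum

∇f = (8s - 6t + 3, -6s + 8t + 5); substituting (-27/14, -29/14) gives ∇f = (0, 0), so (-27/14, -29/14) is indeed a critical point.
The Hessian of f is constant: H = [[8, -6], [-6, 8]].
det(H) = 8·8 − (-6)² = 28.
det(H) > 0 and tr(H) = 16 > 0, so H is positive definite and the point is a local minimum.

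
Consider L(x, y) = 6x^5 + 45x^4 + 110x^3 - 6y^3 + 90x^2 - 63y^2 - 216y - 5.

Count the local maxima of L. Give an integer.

2

L separates as a function of x plus a function of y, so ∇L=0 decouples.
∂L/∂x = 30x(x + 1)(x + 2)(x + 3) = 0 at x ∈ {-3, -2, -1, 0}; ∂L/∂y = -18(y + 3)(y + 4) = 0 at y ∈ {-4, -3}.
The Hessian is diagonal: diag(L_xx, L_yy). Second derivatives: L_xx(-3)=-180, L_xx(-2)=60, L_xx(-1)=-60, L_xx(0)=180; L_yy(-4)=18, L_yy(-3)=-18.
Local maxima occur where both diagonal entries negative: (-3, -3), (-1, -3). Count: 2.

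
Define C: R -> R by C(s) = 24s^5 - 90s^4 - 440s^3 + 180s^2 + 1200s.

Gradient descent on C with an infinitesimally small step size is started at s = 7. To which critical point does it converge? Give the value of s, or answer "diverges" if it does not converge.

C'(s) = 120(s - 5)(s - 1)(s + 1)(s + 2), so C'(7) = 103680.
Gradient descent moves in the -C' direction, i.e. s is decreasing.
The nearest critical point in that direction is s = 5, where C'' = 20160 > 0 (a local minimum). The iterate converges there.

5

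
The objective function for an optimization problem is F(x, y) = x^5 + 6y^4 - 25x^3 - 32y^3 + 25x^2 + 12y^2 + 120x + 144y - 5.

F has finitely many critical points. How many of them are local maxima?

2

F separates as a function of x plus a function of y, so ∇F=0 decouples.
∂F/∂x = 5(x - 3)(x - 2)(x + 1)(x + 4) = 0 at x ∈ {-4, -1, 2, 3}; ∂F/∂y = 24(y - 3)(y - 2)(y + 1) = 0 at y ∈ {-1, 2, 3}.
The Hessian is diagonal: diag(F_xx, F_yy). Second derivatives: F_xx(-4)=-630, F_xx(-1)=180, F_xx(2)=-90, F_xx(3)=140; F_yy(-1)=288, F_yy(2)=-72, F_yy(3)=96.
Local maxima occur where both diagonal entries negative: (-4, 2), (2, 2). Count: 2.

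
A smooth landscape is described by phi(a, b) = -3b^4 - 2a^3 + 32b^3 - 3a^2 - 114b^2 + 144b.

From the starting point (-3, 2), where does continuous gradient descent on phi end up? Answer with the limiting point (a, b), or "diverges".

(-1, 3)

phi is separable, so gradient descent decouples: a follows -∂phi/∂a, b follows -∂phi/∂b.
∂phi/∂a = -6a(a + 1); at a=-3 this is -36, so a increases.
∂phi/∂b = -12(b - 4)(b - 3)(b - 1); at b=2 this is -24, so b increases.
a converges to its nearest critical value -1 (a local min of the a-part); b converges to 3. The iterate converges to (-1, 3).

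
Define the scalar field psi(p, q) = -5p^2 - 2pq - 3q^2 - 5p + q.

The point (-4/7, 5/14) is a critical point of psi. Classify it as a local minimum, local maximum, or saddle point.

local maximum

The Hessian of psi is constant: H = [[-10, -2], [-2, -6]].
det(H) = (-10)·(-6) − (-2)² = 56.
det(H) > 0 and tr(H) = -16 < 0, so H is negative definite and the point is a local maximum.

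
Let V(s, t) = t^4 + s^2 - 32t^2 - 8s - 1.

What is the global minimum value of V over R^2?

V(s,t) separates as P(s) + Q(t) − 1, so its minimum is min P + min Q − 1.
P'(s) = 2s - 8 vanishes at s ∈ {4}; Q'(t) = 4t(t - 4)(t + 4) vanishes at t ∈ {-4, 0, 4}.
Local minima of P (where P''>0): P(4)=-16. Local minima of Q: Q(-4)=-256, Q(4)=-256.
So the global minimum of V is P(4) + Q(-4) − 1 = -16 − 256 − 1 = -273, attained at (4, -4).

-273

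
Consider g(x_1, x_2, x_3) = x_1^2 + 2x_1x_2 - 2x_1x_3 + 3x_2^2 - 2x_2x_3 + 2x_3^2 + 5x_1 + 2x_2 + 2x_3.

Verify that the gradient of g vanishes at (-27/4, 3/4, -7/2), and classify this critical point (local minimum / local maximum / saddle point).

local minimum

∇g = (2x_1 + 2x_2 - 2x_3 + 5, 2x_1 + 6x_2 - 2x_3 + 2, -2x_1 - 2x_2 + 4x_3 + 2); substituting (-27/4, 3/4, -7/2) gives ∇g = (0, 0, 0), so (-27/4, 3/4, -7/2) is indeed a critical point.
The Hessian is constant: H = [[2, 2, -2], [2, 6, -2], [-2, -2, 4]].
Leading principal minors: Δ₁ = 2, Δ₂ = 8, Δ₃ = 16.
All leading minors are positive, so H is positive definite: a local minimum.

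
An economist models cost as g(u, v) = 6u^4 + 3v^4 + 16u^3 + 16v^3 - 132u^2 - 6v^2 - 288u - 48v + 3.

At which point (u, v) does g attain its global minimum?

(3, -4)

g(u,v) separates as P(u) + Q(v) + 3, so its minimum is min P + min Q + 3.
P'(u) = 24(u - 3)(u + 1)(u + 4) vanishes at u ∈ {-4, -1, 3}; Q'(v) = 12(v - 1)(v + 1)(v + 4) vanishes at v ∈ {-4, -1, 1}.
Local minima of P (where P''>0): P(-4)=-448, P(3)=-1134. Local minima of Q: Q(-4)=-160, Q(1)=-35.
So the global minimum of g is P(3) + Q(-4) + 3 = -1134 − 160 + 3 = -1291, attained at (3, -4).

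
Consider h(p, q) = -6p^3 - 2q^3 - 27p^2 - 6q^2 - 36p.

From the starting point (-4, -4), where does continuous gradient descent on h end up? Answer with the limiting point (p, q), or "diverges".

(-2, -2)

h is separable, so gradient descent decouples: p follows -∂h/∂p, q follows -∂h/∂q.
∂h/∂p = -18(p + 1)(p + 2); at p=-4 this is -108, so p increases.
∂h/∂q = -6q(q + 2); at q=-4 this is -48, so q increases.
p converges to its nearest critical value -2 (a local min of the p-part); q converges to -2. The iterate converges to (-2, -2).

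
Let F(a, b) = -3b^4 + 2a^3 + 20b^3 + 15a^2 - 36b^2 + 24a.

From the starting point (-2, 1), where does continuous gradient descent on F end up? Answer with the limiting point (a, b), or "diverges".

F is separable, so gradient descent decouples: a follows -∂F/∂a, b follows -∂F/∂b.
∂F/∂a = 6(a + 1)(a + 4); at a=-2 this is -12, so a increases.
∂F/∂b = -12b(b - 3)(b - 2); at b=1 this is -24, so b increases.
a converges to its nearest critical value -1 (a local min of the a-part); b converges to 2. The iterate converges to (-1, 2).

(-1, 2)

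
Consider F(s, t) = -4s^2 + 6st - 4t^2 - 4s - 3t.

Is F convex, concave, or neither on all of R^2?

concave

F is quadratic, so its Hessian is the constant matrix H = [[-8, 6], [6, -8]].
det(H) = 28, tr(H) = -16.
det(H) > 0 and tr(H) < 0, so H is negative definite everywhere: concave.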